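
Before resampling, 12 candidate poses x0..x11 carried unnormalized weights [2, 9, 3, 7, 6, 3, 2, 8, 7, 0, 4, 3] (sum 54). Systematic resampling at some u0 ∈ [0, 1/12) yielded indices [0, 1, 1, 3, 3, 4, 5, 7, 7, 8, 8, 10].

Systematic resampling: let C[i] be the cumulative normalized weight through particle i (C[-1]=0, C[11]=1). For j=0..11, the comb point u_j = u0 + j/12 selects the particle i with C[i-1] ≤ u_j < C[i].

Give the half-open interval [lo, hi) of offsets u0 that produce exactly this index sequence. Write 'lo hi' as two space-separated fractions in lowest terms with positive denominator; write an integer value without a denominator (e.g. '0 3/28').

C = [1/27, 11/54, 7/27, 7/18, 1/2, 5/9, 16/27, 20/27, 47/54, 47/54, 17/18, 1]
j=0 picked index 0: u0 ∈ [0, 1/27)
j=1 picked index 1: u0 ∈ [-5/108, 13/108)
j=2 picked index 1: u0 ∈ [-7/54, 1/27)
j=3 picked index 3: u0 ∈ [1/108, 5/36)
j=4 picked index 3: u0 ∈ [-2/27, 1/18)
j=5 picked index 4: u0 ∈ [-1/36, 1/12)
j=6 picked index 5: u0 ∈ [0, 1/18)
j=7 picked index 7: u0 ∈ [1/108, 17/108)
j=8 picked index 7: u0 ∈ [-2/27, 2/27)
j=9 picked index 8: u0 ∈ [-1/108, 13/108)
j=10 picked index 8: u0 ∈ [-5/54, 1/27)
j=11 picked index 10: u0 ∈ [-5/108, 1/36)
intersection: [1/108, 1/36)

1/108 1/36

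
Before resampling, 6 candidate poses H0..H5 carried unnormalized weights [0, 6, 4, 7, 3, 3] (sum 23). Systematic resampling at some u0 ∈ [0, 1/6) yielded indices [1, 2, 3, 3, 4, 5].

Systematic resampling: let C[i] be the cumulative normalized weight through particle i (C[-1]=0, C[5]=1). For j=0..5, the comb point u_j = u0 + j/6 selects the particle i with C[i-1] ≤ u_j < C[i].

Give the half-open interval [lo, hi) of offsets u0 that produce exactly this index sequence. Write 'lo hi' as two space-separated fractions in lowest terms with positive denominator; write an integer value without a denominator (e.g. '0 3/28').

7/69 1/6

C = [0, 6/23, 10/23, 17/23, 20/23, 1]
j=0 picked index 1: u0 ∈ [0, 6/23)
j=1 picked index 2: u0 ∈ [13/138, 37/138)
j=2 picked index 3: u0 ∈ [7/69, 28/69)
j=3 picked index 3: u0 ∈ [-3/46, 11/46)
j=4 picked index 4: u0 ∈ [5/69, 14/69)
j=5 picked index 5: u0 ∈ [5/138, 1/6)
intersection: [7/69, 1/6)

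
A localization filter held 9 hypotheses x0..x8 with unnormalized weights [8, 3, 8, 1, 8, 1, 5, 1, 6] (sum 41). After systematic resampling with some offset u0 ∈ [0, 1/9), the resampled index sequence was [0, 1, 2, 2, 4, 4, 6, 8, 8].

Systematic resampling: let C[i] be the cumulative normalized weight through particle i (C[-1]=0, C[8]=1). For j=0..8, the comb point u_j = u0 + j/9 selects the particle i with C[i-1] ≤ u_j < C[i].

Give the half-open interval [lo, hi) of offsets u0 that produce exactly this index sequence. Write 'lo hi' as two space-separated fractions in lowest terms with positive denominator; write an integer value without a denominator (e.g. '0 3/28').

C = [8/41, 11/41, 19/41, 20/41, 28/41, 29/41, 34/41, 35/41, 1]
j=0 picked index 0: u0 ∈ [0, 8/41)
j=1 picked index 1: u0 ∈ [31/369, 58/369)
j=2 picked index 2: u0 ∈ [17/369, 89/369)
j=3 picked index 2: u0 ∈ [-8/123, 16/123)
j=4 picked index 4: u0 ∈ [16/369, 88/369)
j=5 picked index 4: u0 ∈ [-25/369, 47/369)
j=6 picked index 6: u0 ∈ [5/123, 20/123)
j=7 picked index 8: u0 ∈ [28/369, 2/9)
j=8 picked index 8: u0 ∈ [-13/369, 1/9)
intersection: [31/369, 1/9)

31/369 1/9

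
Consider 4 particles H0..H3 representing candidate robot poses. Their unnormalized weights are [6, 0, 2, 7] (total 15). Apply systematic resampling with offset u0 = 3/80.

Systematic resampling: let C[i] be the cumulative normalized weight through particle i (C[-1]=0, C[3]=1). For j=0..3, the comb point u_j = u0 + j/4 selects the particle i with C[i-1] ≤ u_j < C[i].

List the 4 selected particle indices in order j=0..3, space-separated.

0 0 3 3

C = [2/5, 2/5, 8/15, 1]
j=0: u_0=3/80 ∈ [0, 2/5) → index 0
j=1: u_1=23/80 ∈ [0, 2/5) → index 0
j=2: u_2=43/80 ∈ [8/15, 1) → index 3
j=3: u_3=63/80 ∈ [8/15, 1) → index 3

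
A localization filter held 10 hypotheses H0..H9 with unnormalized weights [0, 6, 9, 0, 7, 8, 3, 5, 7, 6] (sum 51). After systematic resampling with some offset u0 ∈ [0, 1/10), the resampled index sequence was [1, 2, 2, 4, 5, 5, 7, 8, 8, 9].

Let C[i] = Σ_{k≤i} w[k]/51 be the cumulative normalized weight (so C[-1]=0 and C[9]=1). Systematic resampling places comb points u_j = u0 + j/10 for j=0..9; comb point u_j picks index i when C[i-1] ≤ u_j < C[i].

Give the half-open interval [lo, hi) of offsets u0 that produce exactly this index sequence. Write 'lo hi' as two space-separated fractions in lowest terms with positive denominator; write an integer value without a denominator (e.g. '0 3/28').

4/85 7/85

C = [0, 2/17, 5/17, 5/17, 22/51, 10/17, 11/17, 38/51, 15/17, 1]
j=0 picked index 1: u0 ∈ [0, 2/17)
j=1 picked index 2: u0 ∈ [3/170, 33/170)
j=2 picked index 2: u0 ∈ [-7/85, 8/85)
j=3 picked index 4: u0 ∈ [-1/170, 67/510)
j=4 picked index 5: u0 ∈ [8/255, 16/85)
j=5 picked index 5: u0 ∈ [-7/102, 3/34)
j=6 picked index 7: u0 ∈ [4/85, 37/255)
j=7 picked index 8: u0 ∈ [23/510, 31/170)
j=8 picked index 8: u0 ∈ [-14/255, 7/85)
j=9 picked index 9: u0 ∈ [-3/170, 1/10)
intersection: [4/85, 7/85)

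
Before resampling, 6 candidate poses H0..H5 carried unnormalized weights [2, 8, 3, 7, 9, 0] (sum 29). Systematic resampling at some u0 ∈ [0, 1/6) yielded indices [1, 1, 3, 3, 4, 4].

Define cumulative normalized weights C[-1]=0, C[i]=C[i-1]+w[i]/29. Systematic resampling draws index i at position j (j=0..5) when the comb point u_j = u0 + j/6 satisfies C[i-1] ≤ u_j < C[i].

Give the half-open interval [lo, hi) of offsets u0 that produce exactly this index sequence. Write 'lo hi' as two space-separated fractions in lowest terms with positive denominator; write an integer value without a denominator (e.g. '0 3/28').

10/87 1/6

C = [2/29, 10/29, 13/29, 20/29, 1, 1]
j=0 picked index 1: u0 ∈ [2/29, 10/29)
j=1 picked index 1: u0 ∈ [-17/174, 31/174)
j=2 picked index 3: u0 ∈ [10/87, 31/87)
j=3 picked index 3: u0 ∈ [-3/58, 11/58)
j=4 picked index 4: u0 ∈ [2/87, 1/3)
j=5 picked index 4: u0 ∈ [-25/174, 1/6)
intersection: [10/87, 1/6)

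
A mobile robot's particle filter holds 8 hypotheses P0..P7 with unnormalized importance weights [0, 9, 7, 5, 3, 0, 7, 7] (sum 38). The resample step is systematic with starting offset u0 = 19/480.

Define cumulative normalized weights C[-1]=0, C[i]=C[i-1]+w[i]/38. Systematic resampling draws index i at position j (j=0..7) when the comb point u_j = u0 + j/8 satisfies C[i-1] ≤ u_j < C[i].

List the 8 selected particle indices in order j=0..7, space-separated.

1 1 2 2 3 6 6 7

C = [0, 9/38, 8/19, 21/38, 12/19, 12/19, 31/38, 1]
j=0: u_0=19/480 ∈ [0, 9/38) → index 1
j=1: u_1=79/480 ∈ [0, 9/38) → index 1
j=2: u_2=139/480 ∈ [9/38, 8/19) → index 2
j=3: u_3=199/480 ∈ [9/38, 8/19) → index 2
j=4: u_4=259/480 ∈ [8/19, 21/38) → index 3
j=5: u_5=319/480 ∈ [12/19, 31/38) → index 6
j=6: u_6=379/480 ∈ [12/19, 31/38) → index 6
j=7: u_7=439/480 ∈ [31/38, 1) → index 7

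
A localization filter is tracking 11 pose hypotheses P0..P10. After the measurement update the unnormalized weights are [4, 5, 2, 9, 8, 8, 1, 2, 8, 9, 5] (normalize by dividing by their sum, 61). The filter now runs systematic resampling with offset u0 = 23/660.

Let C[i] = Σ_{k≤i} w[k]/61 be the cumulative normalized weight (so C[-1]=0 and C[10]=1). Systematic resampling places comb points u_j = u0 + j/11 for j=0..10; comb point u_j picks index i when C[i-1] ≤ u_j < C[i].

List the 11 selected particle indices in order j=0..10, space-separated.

0 1 3 3 4 5 5 8 8 9 10

C = [4/61, 9/61, 11/61, 20/61, 28/61, 36/61, 37/61, 39/61, 47/61, 56/61, 1]
j=0: u_0=23/660 ∈ [0, 4/61) → index 0
j=1: u_1=83/660 ∈ [4/61, 9/61) → index 1
j=2: u_2=13/60 ∈ [11/61, 20/61) → index 3
j=3: u_3=203/660 ∈ [11/61, 20/61) → index 3
j=4: u_4=263/660 ∈ [20/61, 28/61) → index 4
j=5: u_5=323/660 ∈ [28/61, 36/61) → index 5
j=6: u_6=383/660 ∈ [28/61, 36/61) → index 5
j=7: u_7=443/660 ∈ [39/61, 47/61) → index 8
j=8: u_8=503/660 ∈ [39/61, 47/61) → index 8
j=9: u_9=563/660 ∈ [47/61, 56/61) → index 9
j=10: u_10=623/660 ∈ [56/61, 1) → index 10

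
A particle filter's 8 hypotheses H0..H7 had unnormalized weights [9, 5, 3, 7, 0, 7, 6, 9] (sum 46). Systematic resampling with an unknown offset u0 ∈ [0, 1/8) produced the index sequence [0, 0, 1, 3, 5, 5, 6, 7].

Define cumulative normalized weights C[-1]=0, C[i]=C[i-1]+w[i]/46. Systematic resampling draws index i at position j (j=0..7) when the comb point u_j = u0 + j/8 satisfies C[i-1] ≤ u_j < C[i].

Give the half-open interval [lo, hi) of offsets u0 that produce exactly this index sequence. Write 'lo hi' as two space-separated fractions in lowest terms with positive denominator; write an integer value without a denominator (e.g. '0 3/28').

1/46 9/184

C = [9/46, 7/23, 17/46, 12/23, 12/23, 31/46, 37/46, 1]
j=0 picked index 0: u0 ∈ [0, 9/46)
j=1 picked index 0: u0 ∈ [-1/8, 13/184)
j=2 picked index 1: u0 ∈ [-5/92, 5/92)
j=3 picked index 3: u0 ∈ [-1/184, 27/184)
j=4 picked index 5: u0 ∈ [1/46, 4/23)
j=5 picked index 5: u0 ∈ [-19/184, 9/184)
j=6 picked index 6: u0 ∈ [-7/92, 5/92)
j=7 picked index 7: u0 ∈ [-13/184, 1/8)
intersection: [1/46, 9/184)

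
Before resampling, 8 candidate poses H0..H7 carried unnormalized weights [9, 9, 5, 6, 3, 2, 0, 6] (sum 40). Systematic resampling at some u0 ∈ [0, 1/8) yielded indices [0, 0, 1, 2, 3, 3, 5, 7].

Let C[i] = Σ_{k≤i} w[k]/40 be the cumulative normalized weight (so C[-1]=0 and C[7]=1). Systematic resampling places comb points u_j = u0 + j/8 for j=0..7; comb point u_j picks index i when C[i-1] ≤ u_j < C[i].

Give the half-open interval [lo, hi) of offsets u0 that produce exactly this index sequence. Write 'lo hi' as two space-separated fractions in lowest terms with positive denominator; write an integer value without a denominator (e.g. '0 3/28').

3/40 1/10

C = [9/40, 9/20, 23/40, 29/40, 4/5, 17/20, 17/20, 1]
j=0 picked index 0: u0 ∈ [0, 9/40)
j=1 picked index 0: u0 ∈ [-1/8, 1/10)
j=2 picked index 1: u0 ∈ [-1/40, 1/5)
j=3 picked index 2: u0 ∈ [3/40, 1/5)
j=4 picked index 3: u0 ∈ [3/40, 9/40)
j=5 picked index 3: u0 ∈ [-1/20, 1/10)
j=6 picked index 5: u0 ∈ [1/20, 1/10)
j=7 picked index 7: u0 ∈ [-1/40, 1/8)
intersection: [3/40, 1/10)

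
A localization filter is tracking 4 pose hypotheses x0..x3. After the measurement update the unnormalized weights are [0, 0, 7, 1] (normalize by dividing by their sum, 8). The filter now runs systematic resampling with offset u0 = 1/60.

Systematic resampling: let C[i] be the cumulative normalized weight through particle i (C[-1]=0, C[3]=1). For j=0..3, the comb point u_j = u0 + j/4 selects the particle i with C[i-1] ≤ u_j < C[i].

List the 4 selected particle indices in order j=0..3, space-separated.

C = [0, 0, 7/8, 1]
j=0: u_0=1/60 ∈ [0, 7/8) → index 2
j=1: u_1=4/15 ∈ [0, 7/8) → index 2
j=2: u_2=31/60 ∈ [0, 7/8) → index 2
j=3: u_3=23/30 ∈ [0, 7/8) → index 2

2 2 2 2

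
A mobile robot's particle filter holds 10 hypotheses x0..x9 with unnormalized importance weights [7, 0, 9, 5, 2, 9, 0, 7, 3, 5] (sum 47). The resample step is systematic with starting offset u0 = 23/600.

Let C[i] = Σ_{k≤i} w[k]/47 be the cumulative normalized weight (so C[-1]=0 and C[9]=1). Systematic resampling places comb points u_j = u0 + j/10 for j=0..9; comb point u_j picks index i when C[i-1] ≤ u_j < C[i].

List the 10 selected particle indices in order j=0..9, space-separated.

0 0 2 2 3 5 5 7 8 9

C = [7/47, 7/47, 16/47, 21/47, 23/47, 32/47, 32/47, 39/47, 42/47, 1]
j=0: u_0=23/600 ∈ [0, 7/47) → index 0
j=1: u_1=83/600 ∈ [0, 7/47) → index 0
j=2: u_2=143/600 ∈ [7/47, 16/47) → index 2
j=3: u_3=203/600 ∈ [7/47, 16/47) → index 2
j=4: u_4=263/600 ∈ [16/47, 21/47) → index 3
j=5: u_5=323/600 ∈ [23/47, 32/47) → index 5
j=6: u_6=383/600 ∈ [23/47, 32/47) → index 5
j=7: u_7=443/600 ∈ [32/47, 39/47) → index 7
j=8: u_8=503/600 ∈ [39/47, 42/47) → index 8
j=9: u_9=563/600 ∈ [42/47, 1) → index 9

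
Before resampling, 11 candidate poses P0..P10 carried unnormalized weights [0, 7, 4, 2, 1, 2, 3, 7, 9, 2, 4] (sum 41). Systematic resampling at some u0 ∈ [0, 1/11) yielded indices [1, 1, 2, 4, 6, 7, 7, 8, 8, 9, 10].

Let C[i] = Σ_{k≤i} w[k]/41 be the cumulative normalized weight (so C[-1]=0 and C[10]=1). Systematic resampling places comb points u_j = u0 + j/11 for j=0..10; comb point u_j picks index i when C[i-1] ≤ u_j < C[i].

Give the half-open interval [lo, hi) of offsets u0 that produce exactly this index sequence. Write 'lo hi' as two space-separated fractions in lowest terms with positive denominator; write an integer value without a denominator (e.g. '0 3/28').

C = [0, 7/41, 11/41, 13/41, 14/41, 16/41, 19/41, 26/41, 35/41, 37/41, 1]
j=0 picked index 1: u0 ∈ [0, 7/41)
j=1 picked index 1: u0 ∈ [-1/11, 36/451)
j=2 picked index 2: u0 ∈ [-5/451, 39/451)
j=3 picked index 4: u0 ∈ [20/451, 31/451)
j=4 picked index 6: u0 ∈ [12/451, 45/451)
j=5 picked index 7: u0 ∈ [4/451, 81/451)
j=6 picked index 7: u0 ∈ [-37/451, 40/451)
j=7 picked index 8: u0 ∈ [-1/451, 98/451)
j=8 picked index 8: u0 ∈ [-42/451, 57/451)
j=9 picked index 9: u0 ∈ [16/451, 38/451)
j=10 picked index 10: u0 ∈ [-3/451, 1/11)
intersection: [20/451, 31/451)

20/451 31/451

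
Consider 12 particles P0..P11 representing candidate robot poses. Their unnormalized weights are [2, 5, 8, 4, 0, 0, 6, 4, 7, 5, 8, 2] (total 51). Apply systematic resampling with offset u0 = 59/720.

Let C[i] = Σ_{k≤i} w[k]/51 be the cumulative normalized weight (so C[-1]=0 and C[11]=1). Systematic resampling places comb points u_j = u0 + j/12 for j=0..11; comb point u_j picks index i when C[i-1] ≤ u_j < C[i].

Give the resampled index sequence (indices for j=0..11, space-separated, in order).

1 2 2 3 6 7 8 8 9 10 10 11

C = [2/51, 7/51, 5/17, 19/51, 19/51, 19/51, 25/51, 29/51, 12/17, 41/51, 49/51, 1]
j=0: u_0=59/720 ∈ [2/51, 7/51) → index 1
j=1: u_1=119/720 ∈ [7/51, 5/17) → index 2
j=2: u_2=179/720 ∈ [7/51, 5/17) → index 2
j=3: u_3=239/720 ∈ [5/17, 19/51) → index 3
j=4: u_4=299/720 ∈ [19/51, 25/51) → index 6
j=5: u_5=359/720 ∈ [25/51, 29/51) → index 7
j=6: u_6=419/720 ∈ [29/51, 12/17) → index 8
j=7: u_7=479/720 ∈ [29/51, 12/17) → index 8
j=8: u_8=539/720 ∈ [12/17, 41/51) → index 9
j=9: u_9=599/720 ∈ [41/51, 49/51) → index 10
j=10: u_10=659/720 ∈ [41/51, 49/51) → index 10
j=11: u_11=719/720 ∈ [49/51, 1) → index 11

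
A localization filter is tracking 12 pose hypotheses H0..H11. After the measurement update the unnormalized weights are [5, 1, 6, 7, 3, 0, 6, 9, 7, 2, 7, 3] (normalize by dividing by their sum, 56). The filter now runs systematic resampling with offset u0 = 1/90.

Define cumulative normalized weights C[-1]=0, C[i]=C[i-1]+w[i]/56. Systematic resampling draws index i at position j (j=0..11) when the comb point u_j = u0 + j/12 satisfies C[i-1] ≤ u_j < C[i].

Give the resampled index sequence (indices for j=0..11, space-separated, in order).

0 1 2 3 4 6 7 7 8 8 10 10

C = [5/56, 3/28, 3/14, 19/56, 11/28, 11/28, 1/2, 37/56, 11/14, 23/28, 53/56, 1]
j=0: u_0=1/90 ∈ [0, 5/56) → index 0
j=1: u_1=17/180 ∈ [5/56, 3/28) → index 1
j=2: u_2=8/45 ∈ [3/28, 3/14) → index 2
j=3: u_3=47/180 ∈ [3/14, 19/56) → index 3
j=4: u_4=31/90 ∈ [19/56, 11/28) → index 4
j=5: u_5=77/180 ∈ [11/28, 1/2) → index 6
j=6: u_6=23/45 ∈ [1/2, 37/56) → index 7
j=7: u_7=107/180 ∈ [1/2, 37/56) → index 7
j=8: u_8=61/90 ∈ [37/56, 11/14) → index 8
j=9: u_9=137/180 ∈ [37/56, 11/14) → index 8
j=10: u_10=38/45 ∈ [23/28, 53/56) → index 10
j=11: u_11=167/180 ∈ [23/28, 53/56) → index 10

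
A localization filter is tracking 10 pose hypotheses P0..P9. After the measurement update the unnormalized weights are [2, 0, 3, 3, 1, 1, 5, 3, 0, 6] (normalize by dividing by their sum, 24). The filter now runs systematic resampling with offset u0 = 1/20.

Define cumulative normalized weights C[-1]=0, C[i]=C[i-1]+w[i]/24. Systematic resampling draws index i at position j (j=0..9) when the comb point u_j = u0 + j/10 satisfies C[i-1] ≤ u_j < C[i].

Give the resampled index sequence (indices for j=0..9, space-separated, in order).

0 2 3 4 6 6 7 9 9 9

C = [1/12, 1/12, 5/24, 1/3, 3/8, 5/12, 5/8, 3/4, 3/4, 1]
j=0: u_0=1/20 ∈ [0, 1/12) → index 0
j=1: u_1=3/20 ∈ [1/12, 5/24) → index 2
j=2: u_2=1/4 ∈ [5/24, 1/3) → index 3
j=3: u_3=7/20 ∈ [1/3, 3/8) → index 4
j=4: u_4=9/20 ∈ [5/12, 5/8) → index 6
j=5: u_5=11/20 ∈ [5/12, 5/8) → index 6
j=6: u_6=13/20 ∈ [5/8, 3/4) → index 7
j=7: u_7=3/4 ∈ [3/4, 1) → index 9
j=8: u_8=17/20 ∈ [3/4, 1) → index 9
j=9: u_9=19/20 ∈ [3/4, 1) → index 9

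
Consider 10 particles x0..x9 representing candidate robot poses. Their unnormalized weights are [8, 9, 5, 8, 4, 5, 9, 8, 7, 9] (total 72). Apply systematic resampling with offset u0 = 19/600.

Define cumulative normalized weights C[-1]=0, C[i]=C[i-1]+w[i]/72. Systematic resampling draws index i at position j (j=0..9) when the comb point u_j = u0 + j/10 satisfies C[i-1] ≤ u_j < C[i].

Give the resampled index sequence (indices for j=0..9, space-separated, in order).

C = [1/9, 17/72, 11/36, 5/12, 17/36, 13/24, 2/3, 7/9, 7/8, 1]
j=0: u_0=19/600 ∈ [0, 1/9) → index 0
j=1: u_1=79/600 ∈ [1/9, 17/72) → index 1
j=2: u_2=139/600 ∈ [1/9, 17/72) → index 1
j=3: u_3=199/600 ∈ [11/36, 5/12) → index 3
j=4: u_4=259/600 ∈ [5/12, 17/36) → index 4
j=5: u_5=319/600 ∈ [17/36, 13/24) → index 5
j=6: u_6=379/600 ∈ [13/24, 2/3) → index 6
j=7: u_7=439/600 ∈ [2/3, 7/9) → index 7
j=8: u_8=499/600 ∈ [7/9, 7/8) → index 8
j=9: u_9=559/600 ∈ [7/8, 1) → index 9

0 1 1 3 4 5 6 7 8 9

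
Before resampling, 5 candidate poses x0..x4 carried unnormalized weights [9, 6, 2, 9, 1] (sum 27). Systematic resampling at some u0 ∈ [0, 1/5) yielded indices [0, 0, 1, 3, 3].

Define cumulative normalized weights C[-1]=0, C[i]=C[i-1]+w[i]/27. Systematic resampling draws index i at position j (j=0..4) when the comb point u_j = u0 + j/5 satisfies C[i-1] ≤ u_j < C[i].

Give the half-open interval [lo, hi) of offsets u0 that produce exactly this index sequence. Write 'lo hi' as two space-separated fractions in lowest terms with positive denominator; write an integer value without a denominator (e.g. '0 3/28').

4/135 2/15

C = [1/3, 5/9, 17/27, 26/27, 1]
j=0 picked index 0: u0 ∈ [0, 1/3)
j=1 picked index 0: u0 ∈ [-1/5, 2/15)
j=2 picked index 1: u0 ∈ [-1/15, 7/45)
j=3 picked index 3: u0 ∈ [4/135, 49/135)
j=4 picked index 3: u0 ∈ [-23/135, 22/135)
intersection: [4/135, 2/15)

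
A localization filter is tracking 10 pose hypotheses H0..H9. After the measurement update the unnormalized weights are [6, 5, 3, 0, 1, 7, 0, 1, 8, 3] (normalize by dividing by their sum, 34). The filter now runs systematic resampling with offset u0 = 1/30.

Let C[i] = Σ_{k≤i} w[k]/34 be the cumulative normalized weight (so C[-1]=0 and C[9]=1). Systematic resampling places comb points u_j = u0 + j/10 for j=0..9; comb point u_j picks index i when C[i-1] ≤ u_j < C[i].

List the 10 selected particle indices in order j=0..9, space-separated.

0 0 1 2 4 5 5 8 8 9

C = [3/17, 11/34, 7/17, 7/17, 15/34, 11/17, 11/17, 23/34, 31/34, 1]
j=0: u_0=1/30 ∈ [0, 3/17) → index 0
j=1: u_1=2/15 ∈ [0, 3/17) → index 0
j=2: u_2=7/30 ∈ [3/17, 11/34) → index 1
j=3: u_3=1/3 ∈ [11/34, 7/17) → index 2
j=4: u_4=13/30 ∈ [7/17, 15/34) → index 4
j=5: u_5=8/15 ∈ [15/34, 11/17) → index 5
j=6: u_6=19/30 ∈ [15/34, 11/17) → index 5
j=7: u_7=11/15 ∈ [23/34, 31/34) → index 8
j=8: u_8=5/6 ∈ [23/34, 31/34) → index 8
j=9: u_9=14/15 ∈ [31/34, 1) → index 9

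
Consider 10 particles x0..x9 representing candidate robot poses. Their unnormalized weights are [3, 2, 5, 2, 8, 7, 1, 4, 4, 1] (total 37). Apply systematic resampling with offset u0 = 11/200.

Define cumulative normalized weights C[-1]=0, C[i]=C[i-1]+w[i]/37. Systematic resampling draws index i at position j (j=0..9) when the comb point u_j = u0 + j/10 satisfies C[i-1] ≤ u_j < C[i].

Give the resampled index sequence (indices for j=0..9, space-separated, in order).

C = [3/37, 5/37, 10/37, 12/37, 20/37, 27/37, 28/37, 32/37, 36/37, 1]
j=0: u_0=11/200 ∈ [0, 3/37) → index 0
j=1: u_1=31/200 ∈ [5/37, 10/37) → index 2
j=2: u_2=51/200 ∈ [5/37, 10/37) → index 2
j=3: u_3=71/200 ∈ [12/37, 20/37) → index 4
j=4: u_4=91/200 ∈ [12/37, 20/37) → index 4
j=5: u_5=111/200 ∈ [20/37, 27/37) → index 5
j=6: u_6=131/200 ∈ [20/37, 27/37) → index 5
j=7: u_7=151/200 ∈ [27/37, 28/37) → index 6
j=8: u_8=171/200 ∈ [28/37, 32/37) → index 7
j=9: u_9=191/200 ∈ [32/37, 36/37) → index 8

0 2 2 4 4 5 5 6 7 8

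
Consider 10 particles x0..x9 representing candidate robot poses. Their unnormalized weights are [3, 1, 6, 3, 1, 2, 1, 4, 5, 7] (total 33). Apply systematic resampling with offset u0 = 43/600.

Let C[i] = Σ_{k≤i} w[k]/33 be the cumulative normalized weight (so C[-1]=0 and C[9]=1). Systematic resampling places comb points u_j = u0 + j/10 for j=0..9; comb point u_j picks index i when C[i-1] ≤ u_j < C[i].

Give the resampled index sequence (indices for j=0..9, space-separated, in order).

C = [1/11, 4/33, 10/33, 13/33, 14/33, 16/33, 17/33, 7/11, 26/33, 1]
j=0: u_0=43/600 ∈ [0, 1/11) → index 0
j=1: u_1=103/600 ∈ [4/33, 10/33) → index 2
j=2: u_2=163/600 ∈ [4/33, 10/33) → index 2
j=3: u_3=223/600 ∈ [10/33, 13/33) → index 3
j=4: u_4=283/600 ∈ [14/33, 16/33) → index 5
j=5: u_5=343/600 ∈ [17/33, 7/11) → index 7
j=6: u_6=403/600 ∈ [7/11, 26/33) → index 8
j=7: u_7=463/600 ∈ [7/11, 26/33) → index 8
j=8: u_8=523/600 ∈ [26/33, 1) → index 9
j=9: u_9=583/600 ∈ [26/33, 1) → index 9

0 2 2 3 5 7 8 8 9 9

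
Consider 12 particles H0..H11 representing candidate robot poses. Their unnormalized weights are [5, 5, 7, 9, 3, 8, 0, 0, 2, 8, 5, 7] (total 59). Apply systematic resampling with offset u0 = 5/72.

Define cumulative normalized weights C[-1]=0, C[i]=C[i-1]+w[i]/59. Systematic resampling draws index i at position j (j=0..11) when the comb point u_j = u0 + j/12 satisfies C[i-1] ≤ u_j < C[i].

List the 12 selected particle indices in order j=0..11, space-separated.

0 1 2 3 3 4 5 8 9 10 11 11

C = [5/59, 10/59, 17/59, 26/59, 29/59, 37/59, 37/59, 37/59, 39/59, 47/59, 52/59, 1]
j=0: u_0=5/72 ∈ [0, 5/59) → index 0
j=1: u_1=11/72 ∈ [5/59, 10/59) → index 1
j=2: u_2=17/72 ∈ [10/59, 17/59) → index 2
j=3: u_3=23/72 ∈ [17/59, 26/59) → index 3
j=4: u_4=29/72 ∈ [17/59, 26/59) → index 3
j=5: u_5=35/72 ∈ [26/59, 29/59) → index 4
j=6: u_6=41/72 ∈ [29/59, 37/59) → index 5
j=7: u_7=47/72 ∈ [37/59, 39/59) → index 8
j=8: u_8=53/72 ∈ [39/59, 47/59) → index 9
j=9: u_9=59/72 ∈ [47/59, 52/59) → index 10
j=10: u_10=65/72 ∈ [52/59, 1) → index 11
j=11: u_11=71/72 ∈ [52/59, 1) → index 11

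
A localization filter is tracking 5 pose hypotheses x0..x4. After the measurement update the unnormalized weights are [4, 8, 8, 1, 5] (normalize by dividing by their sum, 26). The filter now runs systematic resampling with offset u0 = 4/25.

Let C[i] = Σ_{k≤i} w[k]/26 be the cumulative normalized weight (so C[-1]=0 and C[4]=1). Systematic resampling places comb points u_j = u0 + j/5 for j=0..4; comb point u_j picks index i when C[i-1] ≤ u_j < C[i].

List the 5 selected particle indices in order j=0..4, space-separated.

C = [2/13, 6/13, 10/13, 21/26, 1]
j=0: u_0=4/25 ∈ [2/13, 6/13) → index 1
j=1: u_1=9/25 ∈ [2/13, 6/13) → index 1
j=2: u_2=14/25 ∈ [6/13, 10/13) → index 2
j=3: u_3=19/25 ∈ [6/13, 10/13) → index 2
j=4: u_4=24/25 ∈ [21/26, 1) → index 4

1 1 2 2 4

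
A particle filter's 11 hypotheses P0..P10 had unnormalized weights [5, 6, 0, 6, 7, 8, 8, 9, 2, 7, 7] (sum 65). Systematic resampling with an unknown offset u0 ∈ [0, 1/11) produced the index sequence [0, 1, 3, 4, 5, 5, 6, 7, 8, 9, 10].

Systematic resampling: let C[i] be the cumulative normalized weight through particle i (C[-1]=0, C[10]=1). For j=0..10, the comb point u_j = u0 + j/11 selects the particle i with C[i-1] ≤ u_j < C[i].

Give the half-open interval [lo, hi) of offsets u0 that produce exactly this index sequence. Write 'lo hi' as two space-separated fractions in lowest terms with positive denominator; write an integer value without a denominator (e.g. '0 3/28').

19/715 27/715

C = [1/13, 11/65, 11/65, 17/65, 24/65, 32/65, 8/13, 49/65, 51/65, 58/65, 1]
j=0 picked index 0: u0 ∈ [0, 1/13)
j=1 picked index 1: u0 ∈ [-2/143, 56/715)
j=2 picked index 3: u0 ∈ [-9/715, 57/715)
j=3 picked index 4: u0 ∈ [-8/715, 69/715)
j=4 picked index 5: u0 ∈ [4/715, 92/715)
j=5 picked index 5: u0 ∈ [-61/715, 27/715)
j=6 picked index 6: u0 ∈ [-38/715, 10/143)
j=7 picked index 7: u0 ∈ [-3/143, 84/715)
j=8 picked index 8: u0 ∈ [19/715, 41/715)
j=9 picked index 9: u0 ∈ [-24/715, 53/715)
j=10 picked index 10: u0 ∈ [-12/715, 1/11)
intersection: [19/715, 27/715)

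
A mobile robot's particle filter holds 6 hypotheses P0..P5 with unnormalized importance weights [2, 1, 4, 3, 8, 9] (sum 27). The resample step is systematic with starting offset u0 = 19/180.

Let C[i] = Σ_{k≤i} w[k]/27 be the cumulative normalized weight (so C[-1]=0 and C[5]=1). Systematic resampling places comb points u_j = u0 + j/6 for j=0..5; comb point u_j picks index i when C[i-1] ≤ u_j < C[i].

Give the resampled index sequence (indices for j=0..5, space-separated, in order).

1 3 4 4 5 5

C = [2/27, 1/9, 7/27, 10/27, 2/3, 1]
j=0: u_0=19/180 ∈ [2/27, 1/9) → index 1
j=1: u_1=49/180 ∈ [7/27, 10/27) → index 3
j=2: u_2=79/180 ∈ [10/27, 2/3) → index 4
j=3: u_3=109/180 ∈ [10/27, 2/3) → index 4
j=4: u_4=139/180 ∈ [2/3, 1) → index 5
j=5: u_5=169/180 ∈ [2/3, 1) → index 5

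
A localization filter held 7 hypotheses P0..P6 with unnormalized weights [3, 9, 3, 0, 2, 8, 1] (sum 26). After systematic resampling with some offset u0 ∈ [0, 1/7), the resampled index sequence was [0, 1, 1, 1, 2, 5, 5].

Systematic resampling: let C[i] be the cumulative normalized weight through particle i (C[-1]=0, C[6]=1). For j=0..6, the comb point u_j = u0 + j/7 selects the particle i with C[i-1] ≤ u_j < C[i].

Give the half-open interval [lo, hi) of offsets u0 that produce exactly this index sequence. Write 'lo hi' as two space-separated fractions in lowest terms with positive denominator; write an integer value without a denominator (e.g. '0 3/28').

C = [3/26, 6/13, 15/26, 15/26, 17/26, 25/26, 1]
j=0 picked index 0: u0 ∈ [0, 3/26)
j=1 picked index 1: u0 ∈ [-5/182, 29/91)
j=2 picked index 1: u0 ∈ [-31/182, 16/91)
j=3 picked index 1: u0 ∈ [-57/182, 3/91)
j=4 picked index 2: u0 ∈ [-10/91, 1/182)
j=5 picked index 5: u0 ∈ [-11/182, 45/182)
j=6 picked index 5: u0 ∈ [-37/182, 19/182)
intersection: [0, 1/182)

0 1/182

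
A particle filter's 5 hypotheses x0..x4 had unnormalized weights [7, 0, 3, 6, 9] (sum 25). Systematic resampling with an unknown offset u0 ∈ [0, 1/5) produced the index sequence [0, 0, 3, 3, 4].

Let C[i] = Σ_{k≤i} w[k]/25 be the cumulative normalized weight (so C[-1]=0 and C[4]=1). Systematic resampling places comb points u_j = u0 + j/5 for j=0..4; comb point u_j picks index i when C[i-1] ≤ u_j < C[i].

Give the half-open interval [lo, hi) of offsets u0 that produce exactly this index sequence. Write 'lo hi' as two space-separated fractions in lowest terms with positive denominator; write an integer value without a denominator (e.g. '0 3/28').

C = [7/25, 7/25, 2/5, 16/25, 1]
j=0 picked index 0: u0 ∈ [0, 7/25)
j=1 picked index 0: u0 ∈ [-1/5, 2/25)
j=2 picked index 3: u0 ∈ [0, 6/25)
j=3 picked index 3: u0 ∈ [-1/5, 1/25)
j=4 picked index 4: u0 ∈ [-4/25, 1/5)
intersection: [0, 1/25)

0 1/25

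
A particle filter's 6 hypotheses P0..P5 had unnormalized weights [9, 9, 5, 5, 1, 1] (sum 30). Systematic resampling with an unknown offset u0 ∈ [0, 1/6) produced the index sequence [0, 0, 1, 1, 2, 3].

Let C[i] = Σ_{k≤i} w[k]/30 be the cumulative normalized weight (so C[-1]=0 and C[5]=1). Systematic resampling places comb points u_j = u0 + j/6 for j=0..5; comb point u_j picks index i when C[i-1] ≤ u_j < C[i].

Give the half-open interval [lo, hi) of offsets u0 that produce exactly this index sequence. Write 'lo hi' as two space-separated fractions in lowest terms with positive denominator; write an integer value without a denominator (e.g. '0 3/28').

C = [3/10, 3/5, 23/30, 14/15, 29/30, 1]
j=0 picked index 0: u0 ∈ [0, 3/10)
j=1 picked index 0: u0 ∈ [-1/6, 2/15)
j=2 picked index 1: u0 ∈ [-1/30, 4/15)
j=3 picked index 1: u0 ∈ [-1/5, 1/10)
j=4 picked index 2: u0 ∈ [-1/15, 1/10)
j=5 picked index 3: u0 ∈ [-1/15, 1/10)
intersection: [0, 1/10)

0 1/10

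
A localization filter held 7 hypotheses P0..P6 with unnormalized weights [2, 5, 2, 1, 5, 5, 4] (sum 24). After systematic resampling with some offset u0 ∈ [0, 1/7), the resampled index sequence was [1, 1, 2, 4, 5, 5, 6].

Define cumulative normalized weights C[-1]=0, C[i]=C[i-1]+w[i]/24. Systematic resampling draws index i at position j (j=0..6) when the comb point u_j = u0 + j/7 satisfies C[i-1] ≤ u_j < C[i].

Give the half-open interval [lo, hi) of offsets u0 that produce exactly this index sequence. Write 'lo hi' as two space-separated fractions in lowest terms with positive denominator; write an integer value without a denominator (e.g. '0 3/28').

1/12 5/56

C = [1/12, 7/24, 3/8, 5/12, 5/8, 5/6, 1]
j=0 picked index 1: u0 ∈ [1/12, 7/24)
j=1 picked index 1: u0 ∈ [-5/84, 25/168)
j=2 picked index 2: u0 ∈ [1/168, 5/56)
j=3 picked index 4: u0 ∈ [-1/84, 11/56)
j=4 picked index 5: u0 ∈ [3/56, 11/42)
j=5 picked index 5: u0 ∈ [-5/56, 5/42)
j=6 picked index 6: u0 ∈ [-1/42, 1/7)
intersection: [1/12, 5/56)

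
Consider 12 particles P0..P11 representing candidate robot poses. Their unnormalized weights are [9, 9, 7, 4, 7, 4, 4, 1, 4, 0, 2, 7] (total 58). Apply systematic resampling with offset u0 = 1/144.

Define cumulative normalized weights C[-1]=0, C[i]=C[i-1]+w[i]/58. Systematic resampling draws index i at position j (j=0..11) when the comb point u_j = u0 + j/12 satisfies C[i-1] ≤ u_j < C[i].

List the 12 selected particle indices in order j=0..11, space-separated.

0 0 1 1 2 2 4 4 5 6 8 11

C = [9/58, 9/29, 25/58, 1/2, 18/29, 20/29, 22/29, 45/58, 49/58, 49/58, 51/58, 1]
j=0: u_0=1/144 ∈ [0, 9/58) → index 0
j=1: u_1=13/144 ∈ [0, 9/58) → index 0
j=2: u_2=25/144 ∈ [9/58, 9/29) → index 1
j=3: u_3=37/144 ∈ [9/58, 9/29) → index 1
j=4: u_4=49/144 ∈ [9/29, 25/58) → index 2
j=5: u_5=61/144 ∈ [9/29, 25/58) → index 2
j=6: u_6=73/144 ∈ [1/2, 18/29) → index 4
j=7: u_7=85/144 ∈ [1/2, 18/29) → index 4
j=8: u_8=97/144 ∈ [18/29, 20/29) → index 5
j=9: u_9=109/144 ∈ [20/29, 22/29) → index 6
j=10: u_10=121/144 ∈ [45/58, 49/58) → index 8
j=11: u_11=133/144 ∈ [51/58, 1) → index 11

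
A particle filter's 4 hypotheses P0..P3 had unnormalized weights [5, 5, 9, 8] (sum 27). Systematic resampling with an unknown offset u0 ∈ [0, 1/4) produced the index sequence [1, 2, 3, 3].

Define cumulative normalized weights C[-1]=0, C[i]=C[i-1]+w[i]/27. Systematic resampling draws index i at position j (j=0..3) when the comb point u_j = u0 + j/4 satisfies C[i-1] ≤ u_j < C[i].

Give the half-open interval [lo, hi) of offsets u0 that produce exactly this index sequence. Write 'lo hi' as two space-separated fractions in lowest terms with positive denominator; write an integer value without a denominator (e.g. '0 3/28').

C = [5/27, 10/27, 19/27, 1]
j=0 picked index 1: u0 ∈ [5/27, 10/27)
j=1 picked index 2: u0 ∈ [13/108, 49/108)
j=2 picked index 3: u0 ∈ [11/54, 1/2)
j=3 picked index 3: u0 ∈ [-5/108, 1/4)
intersection: [11/54, 1/4)

11/54 1/4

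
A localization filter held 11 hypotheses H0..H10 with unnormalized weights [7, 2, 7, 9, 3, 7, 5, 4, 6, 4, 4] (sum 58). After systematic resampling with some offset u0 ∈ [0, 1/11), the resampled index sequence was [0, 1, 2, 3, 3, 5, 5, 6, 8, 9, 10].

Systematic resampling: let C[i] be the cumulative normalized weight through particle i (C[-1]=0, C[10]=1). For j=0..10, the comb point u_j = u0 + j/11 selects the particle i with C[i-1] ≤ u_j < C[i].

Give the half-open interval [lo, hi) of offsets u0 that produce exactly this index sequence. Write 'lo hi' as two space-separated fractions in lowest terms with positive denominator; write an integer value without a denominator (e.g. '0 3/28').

C = [7/58, 9/58, 8/29, 25/58, 14/29, 35/58, 20/29, 22/29, 25/29, 27/29, 1]
j=0 picked index 0: u0 ∈ [0, 7/58)
j=1 picked index 1: u0 ∈ [19/638, 41/638)
j=2 picked index 2: u0 ∈ [-17/638, 30/319)
j=3 picked index 3: u0 ∈ [1/319, 101/638)
j=4 picked index 3: u0 ∈ [-28/319, 43/638)
j=5 picked index 5: u0 ∈ [9/319, 95/638)
j=6 picked index 5: u0 ∈ [-20/319, 37/638)
j=7 picked index 6: u0 ∈ [-21/638, 17/319)
j=8 picked index 8: u0 ∈ [10/319, 43/319)
j=9 picked index 9: u0 ∈ [14/319, 36/319)
j=10 picked index 10: u0 ∈ [7/319, 1/11)
intersection: [14/319, 17/319)

14/319 17/319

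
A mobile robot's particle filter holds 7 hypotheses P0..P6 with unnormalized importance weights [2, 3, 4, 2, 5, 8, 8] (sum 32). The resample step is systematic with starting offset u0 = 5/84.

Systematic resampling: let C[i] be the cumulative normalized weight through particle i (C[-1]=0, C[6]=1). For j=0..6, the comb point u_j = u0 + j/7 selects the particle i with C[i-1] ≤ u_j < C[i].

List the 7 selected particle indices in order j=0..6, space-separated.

C = [1/16, 5/32, 9/32, 11/32, 1/2, 3/4, 1]
j=0: u_0=5/84 ∈ [0, 1/16) → index 0
j=1: u_1=17/84 ∈ [5/32, 9/32) → index 2
j=2: u_2=29/84 ∈ [11/32, 1/2) → index 4
j=3: u_3=41/84 ∈ [11/32, 1/2) → index 4
j=4: u_4=53/84 ∈ [1/2, 3/4) → index 5
j=5: u_5=65/84 ∈ [3/4, 1) → index 6
j=6: u_6=11/12 ∈ [3/4, 1) → index 6

0 2 4 4 5 6 6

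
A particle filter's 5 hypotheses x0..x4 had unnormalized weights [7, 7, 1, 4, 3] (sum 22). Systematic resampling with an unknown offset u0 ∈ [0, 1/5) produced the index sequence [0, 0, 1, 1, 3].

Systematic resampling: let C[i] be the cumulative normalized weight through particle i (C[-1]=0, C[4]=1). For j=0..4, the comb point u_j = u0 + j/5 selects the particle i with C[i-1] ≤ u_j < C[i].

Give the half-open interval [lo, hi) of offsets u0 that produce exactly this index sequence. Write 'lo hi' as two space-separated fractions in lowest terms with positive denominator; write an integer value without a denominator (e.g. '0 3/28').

C = [7/22, 7/11, 15/22, 19/22, 1]
j=0 picked index 0: u0 ∈ [0, 7/22)
j=1 picked index 0: u0 ∈ [-1/5, 13/110)
j=2 picked index 1: u0 ∈ [-9/110, 13/55)
j=3 picked index 1: u0 ∈ [-31/110, 2/55)
j=4 picked index 3: u0 ∈ [-13/110, 7/110)
intersection: [0, 2/55)

0 2/55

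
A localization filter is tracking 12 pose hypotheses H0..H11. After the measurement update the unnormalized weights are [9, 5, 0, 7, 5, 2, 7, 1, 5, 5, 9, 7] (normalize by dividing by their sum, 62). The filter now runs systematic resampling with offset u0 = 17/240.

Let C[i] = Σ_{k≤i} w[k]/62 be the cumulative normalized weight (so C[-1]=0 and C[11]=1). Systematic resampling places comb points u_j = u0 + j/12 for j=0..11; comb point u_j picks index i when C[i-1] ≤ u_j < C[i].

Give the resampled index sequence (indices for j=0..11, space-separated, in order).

C = [9/62, 7/31, 7/31, 21/62, 13/31, 14/31, 35/62, 18/31, 41/62, 23/31, 55/62, 1]
j=0: u_0=17/240 ∈ [0, 9/62) → index 0
j=1: u_1=37/240 ∈ [9/62, 7/31) → index 1
j=2: u_2=19/80 ∈ [7/31, 21/62) → index 3
j=3: u_3=77/240 ∈ [7/31, 21/62) → index 3
j=4: u_4=97/240 ∈ [21/62, 13/31) → index 4
j=5: u_5=39/80 ∈ [14/31, 35/62) → index 6
j=6: u_6=137/240 ∈ [35/62, 18/31) → index 7
j=7: u_7=157/240 ∈ [18/31, 41/62) → index 8
j=8: u_8=59/80 ∈ [41/62, 23/31) → index 9
j=9: u_9=197/240 ∈ [23/31, 55/62) → index 10
j=10: u_10=217/240 ∈ [55/62, 1) → index 11
j=11: u_11=79/80 ∈ [55/62, 1) → index 11

0 1 3 3 4 6 7 8 9 10 11 11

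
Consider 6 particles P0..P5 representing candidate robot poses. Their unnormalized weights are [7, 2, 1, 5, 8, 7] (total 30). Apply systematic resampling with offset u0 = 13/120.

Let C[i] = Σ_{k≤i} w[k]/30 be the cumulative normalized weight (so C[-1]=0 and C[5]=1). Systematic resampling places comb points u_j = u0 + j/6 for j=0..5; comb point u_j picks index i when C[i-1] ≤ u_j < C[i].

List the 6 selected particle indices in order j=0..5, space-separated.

C = [7/30, 3/10, 1/3, 1/2, 23/30, 1]
j=0: u_0=13/120 ∈ [0, 7/30) → index 0
j=1: u_1=11/40 ∈ [7/30, 3/10) → index 1
j=2: u_2=53/120 ∈ [1/3, 1/2) → index 3
j=3: u_3=73/120 ∈ [1/2, 23/30) → index 4
j=4: u_4=31/40 ∈ [23/30, 1) → index 5
j=5: u_5=113/120 ∈ [23/30, 1) → index 5

0 1 3 4 5 5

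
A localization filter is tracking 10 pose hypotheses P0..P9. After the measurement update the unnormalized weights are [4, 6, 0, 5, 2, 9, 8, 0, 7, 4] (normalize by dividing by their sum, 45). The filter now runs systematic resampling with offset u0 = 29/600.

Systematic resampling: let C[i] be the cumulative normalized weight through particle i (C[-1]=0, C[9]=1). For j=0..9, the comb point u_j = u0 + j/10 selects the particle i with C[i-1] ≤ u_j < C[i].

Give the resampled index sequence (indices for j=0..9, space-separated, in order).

0 1 3 4 5 5 6 6 8 9

C = [4/45, 2/9, 2/9, 1/3, 17/45, 26/45, 34/45, 34/45, 41/45, 1]
j=0: u_0=29/600 ∈ [0, 4/45) → index 0
j=1: u_1=89/600 ∈ [4/45, 2/9) → index 1
j=2: u_2=149/600 ∈ [2/9, 1/3) → index 3
j=3: u_3=209/600 ∈ [1/3, 17/45) → index 4
j=4: u_4=269/600 ∈ [17/45, 26/45) → index 5
j=5: u_5=329/600 ∈ [17/45, 26/45) → index 5
j=6: u_6=389/600 ∈ [26/45, 34/45) → index 6
j=7: u_7=449/600 ∈ [26/45, 34/45) → index 6
j=8: u_8=509/600 ∈ [34/45, 41/45) → index 8
j=9: u_9=569/600 ∈ [41/45, 1) → index 9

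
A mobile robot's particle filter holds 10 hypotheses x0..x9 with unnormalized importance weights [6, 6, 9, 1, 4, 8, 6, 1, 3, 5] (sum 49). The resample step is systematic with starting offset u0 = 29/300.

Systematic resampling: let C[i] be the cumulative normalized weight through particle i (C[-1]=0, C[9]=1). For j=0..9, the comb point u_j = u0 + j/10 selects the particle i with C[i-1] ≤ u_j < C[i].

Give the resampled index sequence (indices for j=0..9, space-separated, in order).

0 1 2 2 4 5 6 6 8 9

C = [6/49, 12/49, 3/7, 22/49, 26/49, 34/49, 40/49, 41/49, 44/49, 1]
j=0: u_0=29/300 ∈ [0, 6/49) → index 0
j=1: u_1=59/300 ∈ [6/49, 12/49) → index 1
j=2: u_2=89/300 ∈ [12/49, 3/7) → index 2
j=3: u_3=119/300 ∈ [12/49, 3/7) → index 2
j=4: u_4=149/300 ∈ [22/49, 26/49) → index 4
j=5: u_5=179/300 ∈ [26/49, 34/49) → index 5
j=6: u_6=209/300 ∈ [34/49, 40/49) → index 6
j=7: u_7=239/300 ∈ [34/49, 40/49) → index 6
j=8: u_8=269/300 ∈ [41/49, 44/49) → index 8
j=9: u_9=299/300 ∈ [44/49, 1) → index 9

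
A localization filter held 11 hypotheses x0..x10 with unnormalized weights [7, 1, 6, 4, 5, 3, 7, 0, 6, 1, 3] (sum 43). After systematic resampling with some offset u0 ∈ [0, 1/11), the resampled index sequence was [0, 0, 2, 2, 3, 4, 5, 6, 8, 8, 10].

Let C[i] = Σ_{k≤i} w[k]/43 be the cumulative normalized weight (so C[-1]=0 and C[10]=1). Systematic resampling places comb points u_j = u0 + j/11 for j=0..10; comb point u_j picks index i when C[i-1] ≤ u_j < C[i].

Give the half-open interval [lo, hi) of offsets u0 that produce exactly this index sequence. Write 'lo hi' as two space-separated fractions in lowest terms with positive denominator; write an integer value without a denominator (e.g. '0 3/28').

C = [7/43, 8/43, 14/43, 18/43, 23/43, 26/43, 33/43, 33/43, 39/43, 40/43, 1]
j=0 picked index 0: u0 ∈ [0, 7/43)
j=1 picked index 0: u0 ∈ [-1/11, 34/473)
j=2 picked index 2: u0 ∈ [2/473, 68/473)
j=3 picked index 2: u0 ∈ [-41/473, 25/473)
j=4 picked index 3: u0 ∈ [-18/473, 26/473)
j=5 picked index 4: u0 ∈ [-17/473, 38/473)
j=6 picked index 5: u0 ∈ [-5/473, 28/473)
j=7 picked index 6: u0 ∈ [-15/473, 62/473)
j=8 picked index 8: u0 ∈ [19/473, 85/473)
j=9 picked index 8: u0 ∈ [-24/473, 42/473)
j=10 picked index 10: u0 ∈ [10/473, 1/11)
intersection: [19/473, 25/473)

19/473 25/473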